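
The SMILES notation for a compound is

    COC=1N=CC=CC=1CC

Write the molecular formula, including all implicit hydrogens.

C8H11NO

Walk through each heavy atom and fill implicit hydrogens from standard valence (C 4, N 3, O 2, S 2, halogen 1):
  atom 1: C, bond orders sum to 1 (valence 4) → 3 H
  atom 2: O, bond orders sum to 2 (valence 2) → 0 H
  atom 3: C, bond orders sum to 4 (valence 4) → 0 H
  atom 4: N, bond orders sum to 3 (valence 3) → 0 H
  atom 5: C, bond orders sum to 3 (valence 4) → 1 H
  atom 6: C, bond orders sum to 3 (valence 4) → 1 H
  atom 7: C, bond orders sum to 3 (valence 4) → 1 H
  atom 8: C, bond orders sum to 4 (valence 4) → 0 H
  atom 9: C, bond orders sum to 2 (valence 4) → 2 H
  atom 10: C, bond orders sum to 1 (valence 4) → 3 H
Totals → C:8, H:11, N:1, O:1.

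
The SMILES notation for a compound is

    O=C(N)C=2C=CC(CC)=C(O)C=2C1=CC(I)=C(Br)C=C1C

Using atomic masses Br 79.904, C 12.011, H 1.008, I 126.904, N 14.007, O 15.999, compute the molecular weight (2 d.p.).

First, the molecular formula is C16H15BrINO2 (counting implicit H from valence).
  Br: 1 × 79.904 = 79.904
  C: 16 × 12.011 = 192.176
  H: 15 × 1.008 = 15.120
  I: 1 × 126.904 = 126.904
  N: 1 × 14.007 = 14.007
  O: 2 × 15.999 = 31.998
Sum: 1×79.904 + 16×12.011 + 15×1.008 + 1×126.904 + 1×14.007 + 2×15.999 = 460.109 → 460.11 g/mol.

460.11 g/mol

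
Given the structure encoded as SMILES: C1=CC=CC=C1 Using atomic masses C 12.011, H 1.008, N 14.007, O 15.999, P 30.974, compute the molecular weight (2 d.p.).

First, the molecular formula is C6H6 (counting implicit H from valence).
  C: 6 × 12.011 = 72.066
  H: 6 × 1.008 = 6.048
Sum: 6×12.011 + 6×1.008 = 78.114 → 78.11 g/mol.

78.11 g/mol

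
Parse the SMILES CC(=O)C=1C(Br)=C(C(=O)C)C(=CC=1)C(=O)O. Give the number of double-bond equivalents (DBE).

Degree of unsaturation = (number of rings) + (number of π bonds).
Ring closures in the SMILES: 1.
π bonds: 6 double bonds (each 1 DoU) → 6 DoU from unsaturation.
Total DoU = 1 + 6 = 7.

7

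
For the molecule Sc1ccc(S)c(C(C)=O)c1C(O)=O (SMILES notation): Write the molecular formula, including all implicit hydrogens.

Walk through each heavy atom and fill implicit hydrogens from standard valence (C 4, N 3, O 2, S 2, halogen 1); for lowercase aromatic atoms, an aromatic c carries 1 H when it has two neighbours and 0 H with three, and aromatic n carries 0 H:
  atom 1: S, bond orders sum to 1 (valence 2) → 1 H
  atom 2: aromatic c, 3 neighbours → 0 H
  atom 3: aromatic c, 2 neighbours → 1 H
  atom 4: aromatic c, 2 neighbours → 1 H
  atom 5: aromatic c, 3 neighbours → 0 H
  atom 6: S, bond orders sum to 1 (valence 2) → 1 H
  atom 7: aromatic c, 3 neighbours → 0 H
  atom 8: C, bond orders sum to 4 (valence 4) → 0 H
  atom 9: C, bond orders sum to 1 (valence 4) → 3 H
  atom 10: O, bond orders sum to 2 (valence 2) → 0 H
  atom 11: aromatic c, 3 neighbours → 0 H
  atom 12: C, bond orders sum to 4 (valence 4) → 0 H
  atom 13: O, bond orders sum to 1 (valence 2) → 1 H
  atom 14: O, bond orders sum to 2 (valence 2) → 0 H
Totals → C:9, H:8, O:3, S:2.

C9H8O3S2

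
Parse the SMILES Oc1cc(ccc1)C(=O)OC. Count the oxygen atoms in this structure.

3

Scan the SMILES for O atoms (remember two-letter symbols like Cl and Br are single atoms).
Oxygen count: 3.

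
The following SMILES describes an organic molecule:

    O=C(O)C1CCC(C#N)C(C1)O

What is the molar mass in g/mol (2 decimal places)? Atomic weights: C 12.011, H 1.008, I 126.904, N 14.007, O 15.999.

First, the molecular formula is C8H11NO3 (counting implicit H from valence).
  C: 8 × 12.011 = 96.088
  H: 11 × 1.008 = 11.088
  N: 1 × 14.007 = 14.007
  O: 3 × 15.999 = 47.997
Sum: 8×12.011 + 11×1.008 + 1×14.007 + 3×15.999 = 169.180 → 169.18 g/mol.

169.18 g/mol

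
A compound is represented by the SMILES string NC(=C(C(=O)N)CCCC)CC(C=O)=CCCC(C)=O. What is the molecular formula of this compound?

Walk through each heavy atom and fill implicit hydrogens from standard valence (C 4, N 3, O 2, S 2, halogen 1):
  atom 1: N, bond orders sum to 1 (valence 3) → 2 H
  atom 2: C, bond orders sum to 4 (valence 4) → 0 H
  atom 3: C, bond orders sum to 4 (valence 4) → 0 H
  atom 4: C, bond orders sum to 4 (valence 4) → 0 H
  atom 5: O, bond orders sum to 2 (valence 2) → 0 H
  atom 6: N, bond orders sum to 1 (valence 3) → 2 H
  atom 7: C, bond orders sum to 2 (valence 4) → 2 H
  atom 8: C, bond orders sum to 2 (valence 4) → 2 H
  atom 9: C, bond orders sum to 2 (valence 4) → 2 H
  atom 10: C, bond orders sum to 1 (valence 4) → 3 H
  atom 11: C, bond orders sum to 2 (valence 4) → 2 H
  atom 12: C, bond orders sum to 4 (valence 4) → 0 H
  atom 13: C, bond orders sum to 3 (valence 4) → 1 H
  atom 14: O, bond orders sum to 2 (valence 2) → 0 H
  atom 15: C, bond orders sum to 3 (valence 4) → 1 H
  atom 16: C, bond orders sum to 2 (valence 4) → 2 H
  atom 17: C, bond orders sum to 2 (valence 4) → 2 H
  atom 18: C, bond orders sum to 4 (valence 4) → 0 H
  atom 19: C, bond orders sum to 1 (valence 4) → 3 H
  atom 20: O, bond orders sum to 2 (valence 2) → 0 H
Totals → C:15, H:24, N:2, O:3.
In Hill order: C15H24N2O3.

C15H24N2O3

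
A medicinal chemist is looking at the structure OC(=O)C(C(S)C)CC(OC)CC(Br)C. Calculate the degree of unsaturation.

Degree of unsaturation = (number of rings) + (number of π bonds).
Ring closures in the SMILES: 0.
π bonds: 1 double bond (each 1 DoU) → 1 DoU from unsaturation.
Total DoU = 0 + 1 = 1.

1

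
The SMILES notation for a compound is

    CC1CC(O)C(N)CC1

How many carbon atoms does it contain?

Count every carbon token in the SMILES (each C, including those in ring-closure positions and inside branches).
Carbon count: 7.

7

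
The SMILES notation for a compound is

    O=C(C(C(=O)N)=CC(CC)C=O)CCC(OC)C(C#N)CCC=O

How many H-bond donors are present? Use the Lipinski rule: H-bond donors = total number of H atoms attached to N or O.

Donors: find every N or O and count the H atoms it carries.
  atom 1 (O): bond orders sum to 2 → 0 H
  atom 5 (O): bond orders sum to 2 → 0 H
  atom 6 (N): bond orders sum to 1 → 2 H
  atom 12 (O): bond orders sum to 2 → 0 H
  atom 16 (O): bond orders sum to 2 → 0 H
  atom 20 (N): bond orders sum to 3 → 0 H
  atom 24 (O): bond orders sum to 2 → 0 H
Lipinski HBD = 2.

2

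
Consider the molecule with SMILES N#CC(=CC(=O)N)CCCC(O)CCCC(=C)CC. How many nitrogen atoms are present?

2

Scan the SMILES for N atoms (remember two-letter symbols like Cl and Br are single atoms).
Nitrogen count: 2.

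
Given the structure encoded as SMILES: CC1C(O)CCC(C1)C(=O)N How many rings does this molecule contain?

In SMILES, each pair of matching ring-closure digits denotes one ring-closing bond; the number of such bonds equals the number of independent rings.
Ring-closure bonds here: 1.

1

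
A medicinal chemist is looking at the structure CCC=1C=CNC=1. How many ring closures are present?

1

In SMILES, each pair of matching ring-closure digits denotes one ring-closing bond; the number of such bonds equals the number of independent rings.
Ring-closure bonds here: 1.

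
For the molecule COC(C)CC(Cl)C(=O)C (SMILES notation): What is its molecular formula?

C7H13ClO2

Walk through each heavy atom and fill implicit hydrogens from standard valence (C 4, N 3, O 2, S 2, halogen 1):
  atom 1: C, bond orders sum to 1 (valence 4) → 3 H
  atom 2: O, bond orders sum to 2 (valence 2) → 0 H
  atom 3: C, bond orders sum to 3 (valence 4) → 1 H
  atom 4: C, bond orders sum to 1 (valence 4) → 3 H
  atom 5: C, bond orders sum to 2 (valence 4) → 2 H
  atom 6: C, bond orders sum to 3 (valence 4) → 1 H
  atom 7: Cl (halogen, monovalent) → 0 H
  atom 8: C, bond orders sum to 4 (valence 4) → 0 H
  atom 9: O, bond orders sum to 2 (valence 2) → 0 H
  atom 10: C, bond orders sum to 1 (valence 4) → 3 H
Totals → C:7, H:13, Cl:1, O:2.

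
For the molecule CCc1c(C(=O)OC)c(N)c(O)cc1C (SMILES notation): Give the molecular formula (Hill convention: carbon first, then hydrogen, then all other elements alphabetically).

C11H15NO3

Walk through each heavy atom and fill implicit hydrogens from standard valence (C 4, N 3, O 2, S 2, halogen 1); for lowercase aromatic atoms, an aromatic c carries 1 H when it has two neighbours and 0 H with three, and aromatic n carries 0 H:
  atom 1: C, bond orders sum to 1 (valence 4) → 3 H
  atom 2: C, bond orders sum to 2 (valence 4) → 2 H
  atom 3: aromatic c, 3 neighbours → 0 H
  atom 4: aromatic c, 3 neighbours → 0 H
  atom 5: C, bond orders sum to 4 (valence 4) → 0 H
  atom 6: O, bond orders sum to 2 (valence 2) → 0 H
  atom 7: O, bond orders sum to 2 (valence 2) → 0 H
  atom 8: C, bond orders sum to 1 (valence 4) → 3 H
  atom 9: aromatic c, 3 neighbours → 0 H
  atom 10: N, bond orders sum to 1 (valence 3) → 2 H
  atom 11: aromatic c, 3 neighbours → 0 H
  atom 12: O, bond orders sum to 1 (valence 2) → 1 H
  atom 13: aromatic c, 2 neighbours → 1 H
  atom 14: aromatic c, 3 neighbours → 0 H
  atom 15: C, bond orders sum to 1 (valence 4) → 3 H
Totals → C:11, H:15, N:1, O:3.
In Hill order: C11H15NO3.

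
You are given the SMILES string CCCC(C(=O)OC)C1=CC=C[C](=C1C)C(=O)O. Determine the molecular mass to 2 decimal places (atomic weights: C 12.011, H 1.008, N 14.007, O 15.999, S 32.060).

250.29 g/mol

First, the molecular formula is C14H18O4 (counting implicit H from valence).
  C: 14 × 12.011 = 168.154
  H: 18 × 1.008 = 18.144
  O: 4 × 15.999 = 63.996
Sum: 14×12.011 + 18×1.008 + 4×15.999 = 250.294 → 250.29 g/mol.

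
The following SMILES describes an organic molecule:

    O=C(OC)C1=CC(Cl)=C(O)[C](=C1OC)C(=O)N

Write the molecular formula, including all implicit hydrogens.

C10H10ClNO5

Walk through each heavy atom and fill implicit hydrogens from standard valence (C 4, N 3, O 2, S 2, halogen 1):
  atom 1: O, bond orders sum to 2 (valence 2) → 0 H
  atom 2: C, bond orders sum to 4 (valence 4) → 0 H
  atom 3: O, bond orders sum to 2 (valence 2) → 0 H
  atom 4: C, bond orders sum to 1 (valence 4) → 3 H
  atom 5: C, bond orders sum to 4 (valence 4) → 0 H
  atom 6: C, bond orders sum to 3 (valence 4) → 1 H
  atom 7: C, bond orders sum to 4 (valence 4) → 0 H
  atom 8: Cl (halogen, monovalent) → 0 H
  atom 9: C, bond orders sum to 4 (valence 4) → 0 H
  atom 10: O, bond orders sum to 1 (valence 2) → 1 H
  atom 11: C with explicit H count 0
  atom 12: C, bond orders sum to 4 (valence 4) → 0 H
  atom 13: O, bond orders sum to 2 (valence 2) → 0 H
  atom 14: C, bond orders sum to 1 (valence 4) → 3 H
  atom 15: C, bond orders sum to 4 (valence 4) → 0 H
  atom 16: O, bond orders sum to 2 (valence 2) → 0 H
  atom 17: N, bond orders sum to 1 (valence 3) → 2 H
Totals → C:10, H:10, Cl:1, N:1, O:5.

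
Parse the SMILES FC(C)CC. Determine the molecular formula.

C4H9F

Walk through each heavy atom and fill implicit hydrogens from standard valence (C 4, N 3, O 2, S 2, halogen 1):
  atom 1: F (halogen, monovalent) → 0 H
  atom 2: C, bond orders sum to 3 (valence 4) → 1 H
  atom 3: C, bond orders sum to 1 (valence 4) → 3 H
  atom 4: C, bond orders sum to 2 (valence 4) → 2 H
  atom 5: C, bond orders sum to 1 (valence 4) → 3 H
Totals → C:4, H:9, F:1.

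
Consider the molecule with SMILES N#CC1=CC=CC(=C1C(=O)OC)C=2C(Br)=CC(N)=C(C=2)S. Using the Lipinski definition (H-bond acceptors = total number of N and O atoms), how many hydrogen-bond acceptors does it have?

N atoms: 2; O atoms: 2.
Lipinski HBA = 2 + 2 = 4.

4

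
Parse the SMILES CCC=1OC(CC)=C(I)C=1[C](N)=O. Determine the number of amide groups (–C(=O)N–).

1

The amide motif appears at heavy-atom position 11 in the SMILES.
Amide count: 1.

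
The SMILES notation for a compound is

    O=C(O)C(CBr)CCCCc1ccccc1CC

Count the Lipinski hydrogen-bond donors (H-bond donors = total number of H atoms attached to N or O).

Donors: find every N or O and count the H atoms it carries.
  atom 1 (O): bond orders sum to 2 → 0 H
  atom 3 (O): bond orders sum to 1 → 1 H
Lipinski HBD = 1.

1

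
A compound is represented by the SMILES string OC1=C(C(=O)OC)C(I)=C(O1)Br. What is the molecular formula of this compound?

C6H4BrIO4

Walk through each heavy atom and fill implicit hydrogens from standard valence (C 4, N 3, O 2, S 2, halogen 1):
  atom 1: O, bond orders sum to 1 (valence 2) → 1 H
  atom 2: C, bond orders sum to 4 (valence 4) → 0 H
  atom 3: C, bond orders sum to 4 (valence 4) → 0 H
  atom 4: C, bond orders sum to 4 (valence 4) → 0 H
  atom 5: O, bond orders sum to 2 (valence 2) → 0 H
  atom 6: O, bond orders sum to 2 (valence 2) → 0 H
  atom 7: C, bond orders sum to 1 (valence 4) → 3 H
  atom 8: C, bond orders sum to 4 (valence 4) → 0 H
  atom 9: I (halogen, monovalent) → 0 H
  atom 10: C, bond orders sum to 4 (valence 4) → 0 H
  atom 11: O, bond orders sum to 2 (valence 2) → 0 H
  atom 12: Br (halogen, monovalent) → 0 H
Totals → C:6, H:4, Br:1, I:1, O:4.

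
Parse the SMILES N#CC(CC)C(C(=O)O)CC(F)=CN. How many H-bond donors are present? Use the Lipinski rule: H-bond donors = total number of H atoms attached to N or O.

3

Donors: find every N or O and count the H atoms it carries.
  atom 1 (N): bond orders sum to 3 → 0 H
  atom 8 (O): bond orders sum to 2 → 0 H
  atom 9 (O): bond orders sum to 1 → 1 H
  atom 14 (N): bond orders sum to 1 → 2 H
Lipinski HBD = 3.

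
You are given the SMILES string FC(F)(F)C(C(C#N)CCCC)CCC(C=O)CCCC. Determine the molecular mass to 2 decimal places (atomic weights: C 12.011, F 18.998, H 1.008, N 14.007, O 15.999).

305.38 g/mol

First, the molecular formula is C16H26F3NO (counting implicit H from valence).
  C: 16 × 12.011 = 192.176
  F: 3 × 18.998 = 56.994
  H: 26 × 1.008 = 26.208
  N: 1 × 14.007 = 14.007
  O: 1 × 15.999 = 15.999
Sum: 16×12.011 + 3×18.998 + 26×1.008 + 1×14.007 + 1×15.999 = 305.384 → 305.38 g/mol.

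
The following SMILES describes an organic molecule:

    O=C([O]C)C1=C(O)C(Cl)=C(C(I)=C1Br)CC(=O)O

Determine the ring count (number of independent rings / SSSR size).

In SMILES, each pair of matching ring-closure digits denotes one ring-closing bond; the number of such bonds equals the number of independent rings.
Ring-closure bonds here: 1.

1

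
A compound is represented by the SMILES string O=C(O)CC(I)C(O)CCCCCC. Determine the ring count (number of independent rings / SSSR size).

In SMILES, each pair of matching ring-closure digits denotes one ring-closing bond; the number of such bonds equals the number of independent rings.
Ring-closure bonds here: 0.

0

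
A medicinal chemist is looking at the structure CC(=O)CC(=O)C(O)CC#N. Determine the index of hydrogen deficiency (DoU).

Degree of unsaturation = (number of rings) + (number of π bonds).
Ring closures in the SMILES: 0.
π bonds: 2 double bonds (each 1 DoU), 1 triple bond (each 2 DoU) → 4 DoU from unsaturation.
Total DoU = 0 + 4 = 4.

4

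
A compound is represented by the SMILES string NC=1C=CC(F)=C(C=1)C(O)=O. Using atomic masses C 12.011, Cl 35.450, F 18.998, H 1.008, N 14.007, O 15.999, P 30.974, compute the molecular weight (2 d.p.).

First, the molecular formula is C7H6FNO2 (counting implicit H from valence).
  C: 7 × 12.011 = 84.077
  F: 1 × 18.998 = 18.998
  H: 6 × 1.008 = 6.048
  N: 1 × 14.007 = 14.007
  O: 2 × 15.999 = 31.998
Sum: 7×12.011 + 1×18.998 + 6×1.008 + 1×14.007 + 2×15.999 = 155.128 → 155.13 g/mol.

155.13 g/mol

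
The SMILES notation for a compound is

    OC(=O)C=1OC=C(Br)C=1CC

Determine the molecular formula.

C7H7BrO3

Walk through each heavy atom and fill implicit hydrogens from standard valence (C 4, N 3, O 2, S 2, halogen 1):
  atom 1: O, bond orders sum to 1 (valence 2) → 1 H
  atom 2: C, bond orders sum to 4 (valence 4) → 0 H
  atom 3: O, bond orders sum to 2 (valence 2) → 0 H
  atom 4: C, bond orders sum to 4 (valence 4) → 0 H
  atom 5: O, bond orders sum to 2 (valence 2) → 0 H
  atom 6: C, bond orders sum to 3 (valence 4) → 1 H
  atom 7: C, bond orders sum to 4 (valence 4) → 0 H
  atom 8: Br (halogen, monovalent) → 0 H
  atom 9: C, bond orders sum to 4 (valence 4) → 0 H
  atom 10: C, bond orders sum to 2 (valence 4) → 2 H
  atom 11: C, bond orders sum to 1 (valence 4) → 3 H
Totals → C:7, H:7, Br:1, O:3.
In Hill order: C7H7BrO3.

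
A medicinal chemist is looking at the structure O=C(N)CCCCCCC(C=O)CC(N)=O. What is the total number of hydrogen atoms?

Walk through each heavy atom and fill implicit hydrogens from standard valence (C 4, N 3, O 2, S 2, halogen 1):
  atom 1: O, bond orders sum to 2 (valence 2) → 0 H
  atom 2: C, bond orders sum to 4 (valence 4) → 0 H
  atom 3: N, bond orders sum to 1 (valence 3) → 2 H
  atom 4: C, bond orders sum to 2 (valence 4) → 2 H
  atom 5: C, bond orders sum to 2 (valence 4) → 2 H
  atom 6: C, bond orders sum to 2 (valence 4) → 2 H
  atom 7: C, bond orders sum to 2 (valence 4) → 2 H
  atom 8: C, bond orders sum to 2 (valence 4) → 2 H
  atom 9: C, bond orders sum to 2 (valence 4) → 2 H
  atom 10: C, bond orders sum to 3 (valence 4) → 1 H
  atom 11: C, bond orders sum to 3 (valence 4) → 1 H
  atom 12: O, bond orders sum to 2 (valence 2) → 0 H
  atom 13: C, bond orders sum to 2 (valence 4) → 2 H
  atom 14: C, bond orders sum to 4 (valence 4) → 0 H
  atom 15: N, bond orders sum to 1 (valence 3) → 2 H
  atom 16: O, bond orders sum to 2 (valence 2) → 0 H
Total hydrogens: 20.

20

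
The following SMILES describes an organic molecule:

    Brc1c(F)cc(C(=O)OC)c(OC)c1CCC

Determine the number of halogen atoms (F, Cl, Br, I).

2

Halogen atoms appear at heavy-atom positions 1, 4 (1×Br, 1×F).
Other groups present: 1 ester, 1 ether.
Halogen count: 2.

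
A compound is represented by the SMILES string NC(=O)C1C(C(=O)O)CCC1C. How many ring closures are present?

1

In SMILES, each pair of matching ring-closure digits denotes one ring-closing bond; the number of such bonds equals the number of independent rings.
Ring-closure bonds here: 1.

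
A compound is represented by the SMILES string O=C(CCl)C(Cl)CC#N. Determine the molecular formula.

C5H5Cl2NO

Walk through each heavy atom and fill implicit hydrogens from standard valence (C 4, N 3, O 2, S 2, halogen 1):
  atom 1: O, bond orders sum to 2 (valence 2) → 0 H
  atom 2: C, bond orders sum to 4 (valence 4) → 0 H
  atom 3: C, bond orders sum to 2 (valence 4) → 2 H
  atom 4: Cl (halogen, monovalent) → 0 H
  atom 5: C, bond orders sum to 3 (valence 4) → 1 H
  atom 6: Cl (halogen, monovalent) → 0 H
  atom 7: C, bond orders sum to 2 (valence 4) → 2 H
  atom 8: C, bond orders sum to 4 (valence 4) → 0 H
  atom 9: N, bond orders sum to 3 (valence 3) → 0 H
Totals → C:5, H:5, Cl:2, N:1, O:1.
In Hill order: C5H5Cl2NO.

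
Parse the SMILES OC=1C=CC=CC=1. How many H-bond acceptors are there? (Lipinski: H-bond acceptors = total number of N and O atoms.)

1

N atoms: 0; O atoms: 1.
Lipinski HBA = 0 + 1 = 1.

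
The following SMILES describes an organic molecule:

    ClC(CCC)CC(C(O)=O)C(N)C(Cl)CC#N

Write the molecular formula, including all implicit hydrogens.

Walk through each heavy atom and fill implicit hydrogens from standard valence (C 4, N 3, O 2, S 2, halogen 1):
  atom 1: Cl (halogen, monovalent) → 0 H
  atom 2: C, bond orders sum to 3 (valence 4) → 1 H
  atom 3: C, bond orders sum to 2 (valence 4) → 2 H
  atom 4: C, bond orders sum to 2 (valence 4) → 2 H
  atom 5: C, bond orders sum to 1 (valence 4) → 3 H
  atom 6: C, bond orders sum to 2 (valence 4) → 2 H
  atom 7: C, bond orders sum to 3 (valence 4) → 1 H
  atom 8: C, bond orders sum to 4 (valence 4) → 0 H
  atom 9: O, bond orders sum to 1 (valence 2) → 1 H
  atom 10: O, bond orders sum to 2 (valence 2) → 0 H
  atom 11: C, bond orders sum to 3 (valence 4) → 1 H
  atom 12: N, bond orders sum to 1 (valence 3) → 2 H
  atom 13: C, bond orders sum to 3 (valence 4) → 1 H
  atom 14: Cl (halogen, monovalent) → 0 H
  atom 15: C, bond orders sum to 2 (valence 4) → 2 H
  atom 16: C, bond orders sum to 4 (valence 4) → 0 H
  atom 17: N, bond orders sum to 3 (valence 3) → 0 H
Totals → C:11, H:18, Cl:2, N:2, O:2.
In Hill order: C11H18Cl2N2O2.

C11H18Cl2N2O2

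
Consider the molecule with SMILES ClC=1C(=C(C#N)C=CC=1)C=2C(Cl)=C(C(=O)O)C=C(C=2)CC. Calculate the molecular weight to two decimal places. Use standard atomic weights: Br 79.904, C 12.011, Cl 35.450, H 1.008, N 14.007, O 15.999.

320.17 g/mol

First, the molecular formula is C16H11Cl2NO2 (counting implicit H from valence).
  C: 16 × 12.011 = 192.176
  Cl: 2 × 35.450 = 70.900
  H: 11 × 1.008 = 11.088
  N: 1 × 14.007 = 14.007
  O: 2 × 15.999 = 31.998
Sum: 16×12.011 + 2×35.450 + 11×1.008 + 1×14.007 + 2×15.999 = 320.169 → 320.17 g/mol.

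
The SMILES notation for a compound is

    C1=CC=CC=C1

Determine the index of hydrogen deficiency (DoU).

4

Degree of unsaturation = (number of rings) + (number of π bonds).
Ring closures in the SMILES: 1.
π bonds: 3 double bonds (each 1 DoU) → 3 DoU from unsaturation.
Total DoU = 1 + 3 = 4.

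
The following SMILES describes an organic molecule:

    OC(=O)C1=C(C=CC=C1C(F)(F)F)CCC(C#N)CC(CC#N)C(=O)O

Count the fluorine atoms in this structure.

3

Scan the SMILES for F atoms (remember two-letter symbols like Cl and Br are single atoms).
Fluorine count: 3.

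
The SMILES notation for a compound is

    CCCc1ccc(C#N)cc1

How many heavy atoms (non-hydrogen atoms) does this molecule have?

Every atom symbol written in the SMILES (organic subset) is one heavy atom; implicit H are not written.
Heavy atoms by element → C:10, N:1.
Total: 11.

11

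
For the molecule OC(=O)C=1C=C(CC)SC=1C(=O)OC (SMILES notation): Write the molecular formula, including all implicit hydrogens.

C9H10O4S

Walk through each heavy atom and fill implicit hydrogens from standard valence (C 4, N 3, O 2, S 2, halogen 1):
  atom 1: O, bond orders sum to 1 (valence 2) → 1 H
  atom 2: C, bond orders sum to 4 (valence 4) → 0 H
  atom 3: O, bond orders sum to 2 (valence 2) → 0 H
  atom 4: C, bond orders sum to 4 (valence 4) → 0 H
  atom 5: C, bond orders sum to 3 (valence 4) → 1 H
  atom 6: C, bond orders sum to 4 (valence 4) → 0 H
  atom 7: C, bond orders sum to 2 (valence 4) → 2 H
  atom 8: C, bond orders sum to 1 (valence 4) → 3 H
  atom 9: S, bond orders sum to 2 (valence 2) → 0 H
  atom 10: C, bond orders sum to 4 (valence 4) → 0 H
  atom 11: C, bond orders sum to 4 (valence 4) → 0 H
  atom 12: O, bond orders sum to 2 (valence 2) → 0 H
  atom 13: O, bond orders sum to 2 (valence 2) → 0 H
  atom 14: C, bond orders sum to 1 (valence 4) → 3 H
Totals → C:9, H:10, O:4, S:1.
In Hill order: C9H10O4S.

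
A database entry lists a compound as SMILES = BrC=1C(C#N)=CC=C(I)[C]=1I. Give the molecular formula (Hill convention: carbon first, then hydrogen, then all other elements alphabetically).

C7H2BrI2N

Walk through each heavy atom and fill implicit hydrogens from standard valence (C 4, N 3, O 2, S 2, halogen 1):
  atom 1: Br (halogen, monovalent) → 0 H
  atom 2: C, bond orders sum to 4 (valence 4) → 0 H
  atom 3: C, bond orders sum to 4 (valence 4) → 0 H
  atom 4: C, bond orders sum to 4 (valence 4) → 0 H
  atom 5: N, bond orders sum to 3 (valence 3) → 0 H
  atom 6: C, bond orders sum to 3 (valence 4) → 1 H
  atom 7: C, bond orders sum to 3 (valence 4) → 1 H
  atom 8: C, bond orders sum to 4 (valence 4) → 0 H
  atom 9: I (halogen, monovalent) → 0 H
  atom 10: C with explicit H count 0
  atom 11: I (halogen, monovalent) → 0 H
Totals → C:7, H:2, Br:1, I:2, N:1.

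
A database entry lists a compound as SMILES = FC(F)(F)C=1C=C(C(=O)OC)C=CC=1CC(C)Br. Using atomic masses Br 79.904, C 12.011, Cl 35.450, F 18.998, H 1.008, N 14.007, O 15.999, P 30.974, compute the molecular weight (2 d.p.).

325.12 g/mol

First, the molecular formula is C12H12BrF3O2 (counting implicit H from valence).
  Br: 1 × 79.904 = 79.904
  C: 12 × 12.011 = 144.132
  F: 3 × 18.998 = 56.994
  H: 12 × 1.008 = 12.096
  O: 2 × 15.999 = 31.998
Sum: 1×79.904 + 12×12.011 + 3×18.998 + 12×1.008 + 2×15.999 = 325.124 → 325.12 g/mol.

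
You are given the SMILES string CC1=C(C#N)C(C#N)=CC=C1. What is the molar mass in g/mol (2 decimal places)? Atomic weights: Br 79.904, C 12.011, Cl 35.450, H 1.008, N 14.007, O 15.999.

142.16 g/mol

First, the molecular formula is C9H6N2 (counting implicit H from valence).
  C: 9 × 12.011 = 108.099
  H: 6 × 1.008 = 6.048
  N: 2 × 14.007 = 28.014
Sum: 9×12.011 + 6×1.008 + 2×14.007 = 142.161 → 142.16 g/mol.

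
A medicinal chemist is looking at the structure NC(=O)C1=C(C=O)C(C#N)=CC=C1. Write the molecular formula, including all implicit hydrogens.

Walk through each heavy atom and fill implicit hydrogens from standard valence (C 4, N 3, O 2, S 2, halogen 1):
  atom 1: N, bond orders sum to 1 (valence 3) → 2 H
  atom 2: C, bond orders sum to 4 (valence 4) → 0 H
  atom 3: O, bond orders sum to 2 (valence 2) → 0 H
  atom 4: C, bond orders sum to 4 (valence 4) → 0 H
  atom 5: C, bond orders sum to 4 (valence 4) → 0 H
  atom 6: C, bond orders sum to 3 (valence 4) → 1 H
  atom 7: O, bond orders sum to 2 (valence 2) → 0 H
  atom 8: C, bond orders sum to 4 (valence 4) → 0 H
  atom 9: C, bond orders sum to 4 (valence 4) → 0 H
  atom 10: N, bond orders sum to 3 (valence 3) → 0 H
  atom 11: C, bond orders sum to 3 (valence 4) → 1 H
  atom 12: C, bond orders sum to 3 (valence 4) → 1 H
  atom 13: C, bond orders sum to 3 (valence 4) → 1 H
Totals → C:9, H:6, N:2, O:2.
In Hill order: C9H6N2O2.

C9H6N2O2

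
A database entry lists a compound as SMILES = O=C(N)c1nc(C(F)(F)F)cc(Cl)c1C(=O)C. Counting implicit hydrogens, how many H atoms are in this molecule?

Walk through each heavy atom and fill implicit hydrogens from standard valence (C 4, N 3, O 2, S 2, halogen 1); for lowercase aromatic atoms, an aromatic c carries 1 H when it has two neighbours and 0 H with three, and aromatic n carries 0 H:
  atom 1: O, bond orders sum to 2 (valence 2) → 0 H
  atom 2: C, bond orders sum to 4 (valence 4) → 0 H
  atom 3: N, bond orders sum to 1 (valence 3) → 2 H
  atom 4: aromatic c, 3 neighbours → 0 H
  atom 5: aromatic n, 2 neighbours → 0 H
  atom 6: aromatic c, 3 neighbours → 0 H
  atom 7: C, bond orders sum to 4 (valence 4) → 0 H
  atom 8: F (halogen, monovalent) → 0 H
  atom 9: F (halogen, monovalent) → 0 H
  atom 10: F (halogen, monovalent) → 0 H
  atom 11: aromatic c, 2 neighbours → 1 H
  atom 12: aromatic c, 3 neighbours → 0 H
  atom 13: Cl (halogen, monovalent) → 0 H
  atom 14: aromatic c, 3 neighbours → 0 H
  atom 15: C, bond orders sum to 4 (valence 4) → 0 H
  atom 16: O, bond orders sum to 2 (valence 2) → 0 H
  atom 17: C, bond orders sum to 1 (valence 4) → 3 H
Total hydrogens: 6.

6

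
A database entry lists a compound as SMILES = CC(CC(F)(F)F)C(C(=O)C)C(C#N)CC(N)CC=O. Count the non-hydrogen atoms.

20

Every atom symbol written in the SMILES (organic subset) is one heavy atom; implicit H are not written.
Heavy atoms by element → C:13, F:3, N:2, O:2.
Total: 20.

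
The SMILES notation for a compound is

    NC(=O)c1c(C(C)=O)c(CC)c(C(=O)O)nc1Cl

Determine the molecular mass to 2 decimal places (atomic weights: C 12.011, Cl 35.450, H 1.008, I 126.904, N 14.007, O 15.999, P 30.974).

First, the molecular formula is C11H11ClN2O4 (counting implicit H from valence).
  C: 11 × 12.011 = 132.121
  Cl: 1 × 35.450 = 35.450
  H: 11 × 1.008 = 11.088
  N: 2 × 14.007 = 28.014
  O: 4 × 15.999 = 63.996
Sum: 11×12.011 + 1×35.450 + 11×1.008 + 2×14.007 + 4×15.999 = 270.669 → 270.67 g/mol.

270.67 g/mol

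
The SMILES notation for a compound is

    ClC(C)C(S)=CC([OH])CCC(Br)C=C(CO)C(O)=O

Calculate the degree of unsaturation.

3

Degree of unsaturation = (number of rings) + (number of π bonds).
Ring closures in the SMILES: 0.
π bonds: 3 double bonds (each 1 DoU) → 3 DoU from unsaturation.
Total DoU = 0 + 3 = 3.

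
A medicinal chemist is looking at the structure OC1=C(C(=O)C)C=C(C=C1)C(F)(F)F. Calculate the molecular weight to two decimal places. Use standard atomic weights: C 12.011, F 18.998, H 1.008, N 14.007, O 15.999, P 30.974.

204.15 g/mol

First, the molecular formula is C9H7F3O2 (counting implicit H from valence).
  C: 9 × 12.011 = 108.099
  F: 3 × 18.998 = 56.994
  H: 7 × 1.008 = 7.056
  O: 2 × 15.999 = 31.998
Sum: 9×12.011 + 3×18.998 + 7×1.008 + 2×15.999 = 204.147 → 204.15 g/mol.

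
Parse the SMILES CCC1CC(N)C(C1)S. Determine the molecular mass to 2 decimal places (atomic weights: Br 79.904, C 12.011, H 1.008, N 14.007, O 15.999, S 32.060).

145.26 g/mol

First, the molecular formula is C7H15NS (counting implicit H from valence).
  C: 7 × 12.011 = 84.077
  H: 15 × 1.008 = 15.120
  N: 1 × 14.007 = 14.007
  S: 1 × 32.060 = 32.060
Sum: 7×12.011 + 15×1.008 + 1×14.007 + 1×32.060 = 145.264 → 145.26 g/mol.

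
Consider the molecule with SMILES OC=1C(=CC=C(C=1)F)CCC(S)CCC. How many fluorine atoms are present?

1

Scan the SMILES for F atoms (remember two-letter symbols like Cl and Br are single atoms).
Fluorine count: 1.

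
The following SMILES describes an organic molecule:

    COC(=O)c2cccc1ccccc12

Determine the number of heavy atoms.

14

Every atom symbol written in the SMILES (organic subset) is one heavy atom; implicit H are not written.
Heavy atoms by element → C:12, O:2.
Total: 14.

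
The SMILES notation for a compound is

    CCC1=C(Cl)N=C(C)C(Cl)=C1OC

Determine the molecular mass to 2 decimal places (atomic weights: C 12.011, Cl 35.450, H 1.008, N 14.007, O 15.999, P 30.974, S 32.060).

First, the molecular formula is C9H11Cl2NO (counting implicit H from valence).
  C: 9 × 12.011 = 108.099
  Cl: 2 × 35.450 = 70.900
  H: 11 × 1.008 = 11.088
  N: 1 × 14.007 = 14.007
  O: 1 × 15.999 = 15.999
Sum: 9×12.011 + 2×35.450 + 11×1.008 + 1×14.007 + 1×15.999 = 220.093 → 220.09 g/mol.

220.09 g/mol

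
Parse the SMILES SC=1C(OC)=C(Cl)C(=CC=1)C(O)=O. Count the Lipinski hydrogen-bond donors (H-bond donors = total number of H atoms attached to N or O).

Donors: find every N or O and count the H atoms it carries.
  atom 4 (O): bond orders sum to 2 → 0 H
  atom 12 (O): bond orders sum to 1 → 1 H
  atom 13 (O): bond orders sum to 2 → 0 H
Lipinski HBD = 1.

1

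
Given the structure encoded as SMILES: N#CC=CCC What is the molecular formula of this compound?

Walk through each heavy atom and fill implicit hydrogens from standard valence (C 4, N 3, O 2, S 2, halogen 1):
  atom 1: N, bond orders sum to 3 (valence 3) → 0 H
  atom 2: C, bond orders sum to 4 (valence 4) → 0 H
  atom 3: C, bond orders sum to 3 (valence 4) → 1 H
  atom 4: C, bond orders sum to 3 (valence 4) → 1 H
  atom 5: C, bond orders sum to 2 (valence 4) → 2 H
  atom 6: C, bond orders sum to 1 (valence 4) → 3 H
Totals → C:5, H:7, N:1.

C5H7N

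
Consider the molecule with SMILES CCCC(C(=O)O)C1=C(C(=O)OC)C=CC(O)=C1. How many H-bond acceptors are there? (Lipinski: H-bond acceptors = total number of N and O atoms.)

5

N atoms: 0; O atoms: 5.
Lipinski HBA = 0 + 5 = 5.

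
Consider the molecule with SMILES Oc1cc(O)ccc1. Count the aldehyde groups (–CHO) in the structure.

Scan the SMILES for the aldehyde motif — none present.
Groups that are present: 2 hydroxyl.

0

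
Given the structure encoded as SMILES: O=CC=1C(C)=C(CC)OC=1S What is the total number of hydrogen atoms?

Walk through each heavy atom and fill implicit hydrogens from standard valence (C 4, N 3, O 2, S 2, halogen 1):
  atom 1: O, bond orders sum to 2 (valence 2) → 0 H
  atom 2: C, bond orders sum to 3 (valence 4) → 1 H
  atom 3: C, bond orders sum to 4 (valence 4) → 0 H
  atom 4: C, bond orders sum to 4 (valence 4) → 0 H
  atom 5: C, bond orders sum to 1 (valence 4) → 3 H
  atom 6: C, bond orders sum to 4 (valence 4) → 0 H
  atom 7: C, bond orders sum to 2 (valence 4) → 2 H
  atom 8: C, bond orders sum to 1 (valence 4) → 3 H
  atom 9: O, bond orders sum to 2 (valence 2) → 0 H
  atom 10: C, bond orders sum to 4 (valence 4) → 0 H
  atom 11: S, bond orders sum to 1 (valence 2) → 1 H
Total hydrogens: 10.

10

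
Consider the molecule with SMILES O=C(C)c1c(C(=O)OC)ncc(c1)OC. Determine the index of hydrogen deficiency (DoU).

6

Molecular formula: C10H11NO4.
DoU = (2C + 2 + N − H − X) / 2, where X is the halogen count and O/S are ignored.
    = (2·10 + 2 + 1 − 11 − 0) / 2 = 12 / 2 = 6.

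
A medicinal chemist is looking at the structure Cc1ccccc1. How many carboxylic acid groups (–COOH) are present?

Scan the SMILES for the carboxylic acid motif — none present.

0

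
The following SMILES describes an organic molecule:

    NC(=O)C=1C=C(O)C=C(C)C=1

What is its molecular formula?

Walk through each heavy atom and fill implicit hydrogens from standard valence (C 4, N 3, O 2, S 2, halogen 1):
  atom 1: N, bond orders sum to 1 (valence 3) → 2 H
  atom 2: C, bond orders sum to 4 (valence 4) → 0 H
  atom 3: O, bond orders sum to 2 (valence 2) → 0 H
  atom 4: C, bond orders sum to 4 (valence 4) → 0 H
  atom 5: C, bond orders sum to 3 (valence 4) → 1 H
  atom 6: C, bond orders sum to 4 (valence 4) → 0 H
  atom 7: O, bond orders sum to 1 (valence 2) → 1 H
  atom 8: C, bond orders sum to 3 (valence 4) → 1 H
  atom 9: C, bond orders sum to 4 (valence 4) → 0 H
  atom 10: C, bond orders sum to 1 (valence 4) → 3 H
  atom 11: C, bond orders sum to 3 (valence 4) → 1 H
Totals → C:8, H:9, N:1, O:2.
In Hill order: C8H9NO2.

C8H9NO2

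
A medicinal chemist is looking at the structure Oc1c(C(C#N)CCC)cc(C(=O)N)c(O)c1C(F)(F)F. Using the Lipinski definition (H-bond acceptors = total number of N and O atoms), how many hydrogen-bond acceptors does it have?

5

N atoms: 2; O atoms: 3.
Lipinski HBA = 2 + 3 = 5.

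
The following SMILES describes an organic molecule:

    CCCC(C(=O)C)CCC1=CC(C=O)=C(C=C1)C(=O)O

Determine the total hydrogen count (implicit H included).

Walk through each heavy atom and fill implicit hydrogens from standard valence (C 4, N 3, O 2, S 2, halogen 1):
  atom 1: C, bond orders sum to 1 (valence 4) → 3 H
  atom 2: C, bond orders sum to 2 (valence 4) → 2 H
  atom 3: C, bond orders sum to 2 (valence 4) → 2 H
  atom 4: C, bond orders sum to 3 (valence 4) → 1 H
  atom 5: C, bond orders sum to 4 (valence 4) → 0 H
  atom 6: O, bond orders sum to 2 (valence 2) → 0 H
  atom 7: C, bond orders sum to 1 (valence 4) → 3 H
  atom 8: C, bond orders sum to 2 (valence 4) → 2 H
  atom 9: C, bond orders sum to 2 (valence 4) → 2 H
  atom 10: C, bond orders sum to 4 (valence 4) → 0 H
  atom 11: C, bond orders sum to 3 (valence 4) → 1 H
  atom 12: C, bond orders sum to 4 (valence 4) → 0 H
  atom 13: C, bond orders sum to 3 (valence 4) → 1 H
  atom 14: O, bond orders sum to 2 (valence 2) → 0 H
  atom 15: C, bond orders sum to 4 (valence 4) → 0 H
  atom 16: C, bond orders sum to 3 (valence 4) → 1 H
  atom 17: C, bond orders sum to 3 (valence 4) → 1 H
  atom 18: C, bond orders sum to 4 (valence 4) → 0 H
  atom 19: O, bond orders sum to 2 (valence 2) → 0 H
  atom 20: O, bond orders sum to 1 (valence 2) → 1 H
Total hydrogens: 20.

20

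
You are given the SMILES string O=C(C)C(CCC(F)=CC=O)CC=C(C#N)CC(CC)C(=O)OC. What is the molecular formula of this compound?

C18H24FNO4

Walk through each heavy atom and fill implicit hydrogens from standard valence (C 4, N 3, O 2, S 2, halogen 1):
  atom 1: O, bond orders sum to 2 (valence 2) → 0 H
  atom 2: C, bond orders sum to 4 (valence 4) → 0 H
  atom 3: C, bond orders sum to 1 (valence 4) → 3 H
  atom 4: C, bond orders sum to 3 (valence 4) → 1 H
  atom 5: C, bond orders sum to 2 (valence 4) → 2 H
  atom 6: C, bond orders sum to 2 (valence 4) → 2 H
  atom 7: C, bond orders sum to 4 (valence 4) → 0 H
  atom 8: F (halogen, monovalent) → 0 H
  atom 9: C, bond orders sum to 3 (valence 4) → 1 H
  atom 10: C, bond orders sum to 3 (valence 4) → 1 H
  atom 11: O, bond orders sum to 2 (valence 2) → 0 H
  atom 12: C, bond orders sum to 2 (valence 4) → 2 H
  atom 13: C, bond orders sum to 3 (valence 4) → 1 H
  atom 14: C, bond orders sum to 4 (valence 4) → 0 H
  atom 15: C, bond orders sum to 4 (valence 4) → 0 H
  atom 16: N, bond orders sum to 3 (valence 3) → 0 H
  atom 17: C, bond orders sum to 2 (valence 4) → 2 H
  atom 18: C, bond orders sum to 3 (valence 4) → 1 H
  atom 19: C, bond orders sum to 2 (valence 4) → 2 H
  atom 20: C, bond orders sum to 1 (valence 4) → 3 H
  atom 21: C, bond orders sum to 4 (valence 4) → 0 H
  atom 22: O, bond orders sum to 2 (valence 2) → 0 H
  atom 23: O, bond orders sum to 2 (valence 2) → 0 H
  atom 24: C, bond orders sum to 1 (valence 4) → 3 H
Totals → C:18, H:24, F:1, N:1, O:4.
In Hill order: C18H24FNO4.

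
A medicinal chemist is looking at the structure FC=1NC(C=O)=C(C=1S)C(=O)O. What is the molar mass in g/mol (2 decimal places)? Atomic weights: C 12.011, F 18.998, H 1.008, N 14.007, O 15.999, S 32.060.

189.16 g/mol

First, the molecular formula is C6H4FNO3S (counting implicit H from valence).
  C: 6 × 12.011 = 72.066
  F: 1 × 18.998 = 18.998
  H: 4 × 1.008 = 4.032
  N: 1 × 14.007 = 14.007
  O: 3 × 15.999 = 47.997
  S: 1 × 32.060 = 32.060
Sum: 6×12.011 + 1×18.998 + 4×1.008 + 1×14.007 + 3×15.999 + 1×32.060 = 189.160 → 189.16 g/mol.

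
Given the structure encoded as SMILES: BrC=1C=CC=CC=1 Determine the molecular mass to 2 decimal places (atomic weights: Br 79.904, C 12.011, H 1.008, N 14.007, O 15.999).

First, the molecular formula is C6H5Br (counting implicit H from valence).
  Br: 1 × 79.904 = 79.904
  C: 6 × 12.011 = 72.066
  H: 5 × 1.008 = 5.040
Sum: 1×79.904 + 6×12.011 + 5×1.008 = 157.010 → 157.01 g/mol.

157.01 g/mol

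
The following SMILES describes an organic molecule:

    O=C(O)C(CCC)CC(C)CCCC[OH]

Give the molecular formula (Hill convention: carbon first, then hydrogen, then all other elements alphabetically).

Walk through each heavy atom and fill implicit hydrogens from standard valence (C 4, N 3, O 2, S 2, halogen 1):
  atom 1: O, bond orders sum to 2 (valence 2) → 0 H
  atom 2: C, bond orders sum to 4 (valence 4) → 0 H
  atom 3: O, bond orders sum to 1 (valence 2) → 1 H
  atom 4: C, bond orders sum to 3 (valence 4) → 1 H
  atom 5: C, bond orders sum to 2 (valence 4) → 2 H
  atom 6: C, bond orders sum to 2 (valence 4) → 2 H
  atom 7: C, bond orders sum to 1 (valence 4) → 3 H
  atom 8: C, bond orders sum to 2 (valence 4) → 2 H
  atom 9: C, bond orders sum to 3 (valence 4) → 1 H
  atom 10: C, bond orders sum to 1 (valence 4) → 3 H
  atom 11: C, bond orders sum to 2 (valence 4) → 2 H
  atom 12: C, bond orders sum to 2 (valence 4) → 2 H
  atom 13: C, bond orders sum to 2 (valence 4) → 2 H
  atom 14: C, bond orders sum to 2 (valence 4) → 2 H
  atom 15: O with explicit H count 1
Totals → C:12, H:24, O:3.

C12H24O3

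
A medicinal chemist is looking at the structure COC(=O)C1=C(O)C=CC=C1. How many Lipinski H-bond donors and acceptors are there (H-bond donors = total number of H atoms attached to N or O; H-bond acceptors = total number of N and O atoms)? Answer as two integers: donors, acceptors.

1, 3

Donors: find every N or O and count the H atoms it carries.
  atom 2 (O): bond orders sum to 2 → 0 H
  atom 4 (O): bond orders sum to 2 → 0 H
  atom 7 (O): bond orders sum to 1 → 1 H
Lipinski HBD = 1.
Acceptors: N atoms = 0, O atoms = 3 → HBA = 3.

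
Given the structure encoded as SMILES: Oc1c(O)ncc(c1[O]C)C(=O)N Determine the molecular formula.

Walk through each heavy atom and fill implicit hydrogens from standard valence (C 4, N 3, O 2, S 2, halogen 1); for lowercase aromatic atoms, an aromatic c carries 1 H when it has two neighbours and 0 H with three, and aromatic n carries 0 H:
  atom 1: O, bond orders sum to 1 (valence 2) → 1 H
  atom 2: aromatic c, 3 neighbours → 0 H
  atom 3: aromatic c, 3 neighbours → 0 H
  atom 4: O, bond orders sum to 1 (valence 2) → 1 H
  atom 5: aromatic n, 2 neighbours → 0 H
  atom 6: aromatic c, 2 neighbours → 1 H
  atom 7: aromatic c, 3 neighbours → 0 H
  atom 8: aromatic c, 3 neighbours → 0 H
  atom 9: O with explicit H count 0
  atom 10: C, bond orders sum to 1 (valence 4) → 3 H
  atom 11: C, bond orders sum to 4 (valence 4) → 0 H
  atom 12: O, bond orders sum to 2 (valence 2) → 0 H
  atom 13: N, bond orders sum to 1 (valence 3) → 2 H
Totals → C:7, H:8, N:2, O:4.
In Hill order: C7H8N2O4.

C7H8N2O4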